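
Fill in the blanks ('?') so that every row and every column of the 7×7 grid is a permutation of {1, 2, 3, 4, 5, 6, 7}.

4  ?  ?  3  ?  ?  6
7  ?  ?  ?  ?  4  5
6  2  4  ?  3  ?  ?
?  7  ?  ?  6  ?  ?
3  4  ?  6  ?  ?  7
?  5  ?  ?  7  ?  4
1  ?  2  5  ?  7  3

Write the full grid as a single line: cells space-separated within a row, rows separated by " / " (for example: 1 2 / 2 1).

4 1 7 3 5 2 6 / 7 3 6 2 1 4 5 / 6 2 4 7 3 5 1 / 5 7 1 4 6 3 2 / 3 4 5 6 2 1 7 / 2 5 3 1 7 6 4 / 1 6 2 5 4 7 3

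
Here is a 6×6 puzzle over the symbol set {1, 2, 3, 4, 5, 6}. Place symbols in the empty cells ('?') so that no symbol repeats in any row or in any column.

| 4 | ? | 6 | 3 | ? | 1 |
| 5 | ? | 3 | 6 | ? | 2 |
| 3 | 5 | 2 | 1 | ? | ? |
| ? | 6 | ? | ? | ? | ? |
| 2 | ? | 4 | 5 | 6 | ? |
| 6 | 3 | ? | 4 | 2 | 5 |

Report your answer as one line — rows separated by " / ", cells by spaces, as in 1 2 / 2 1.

(r1,c2): row 1 has {1,3,4,6}; column 2 has {3,5,6}, so it must be 2.
(r1,c5): row 1 has {1,2,3,4,6}; column 5 has {2,6}, so it must be 5.
(r3,c5): row 3 has {1,2,3,5}; column 5 has {2,5,6}, so it must be 4.
(r3,c6): row 3 has {1,2,3,4,5}; column 6 has {1,2,5}, so it must be 6.
(r4,c1): row 4 has {6}; column 1 has {2,3,4,5,6}, so it must be 1.
(r4,c3): row 4 has {1,6}; column 3 has {2,3,4,6}, so it must be 5.
(r4,c4): row 4 has {1,5,6}; column 4 has {1,3,4,5,6}, so it must be 2.
(r4,c5): row 4 has {1,2,5,6}; column 5 has {2,4,5,6}, so it must be 3.
(r4,c6): row 4 has {1,2,3,5,6}; column 6 has {1,2,5,6}, so it must be 4.
(r5,c2): row 5 has {2,4,5,6}; column 2 has {2,3,5,6}, so it must be 1.
(r5,c6): row 5 has {1,2,4,5,6}; column 6 has {1,2,4,5,6}, so it must be 3.
(r6,c3): row 6 has {2,3,4,5,6}; column 3 has {2,3,4,5,6}, so it must be 1.
(r2,c2): row 2 has {2,3,5,6}; column 2 has {1,2,3,5,6}, so it must be 4.
(r2,c5): row 2 has {2,3,4,5,6}; column 5 has {2,3,4,5,6}, so it must be 1.

4 2 6 3 5 1 / 5 4 3 6 1 2 / 3 5 2 1 4 6 / 1 6 5 2 3 4 / 2 1 4 5 6 3 / 6 3 1 4 2 5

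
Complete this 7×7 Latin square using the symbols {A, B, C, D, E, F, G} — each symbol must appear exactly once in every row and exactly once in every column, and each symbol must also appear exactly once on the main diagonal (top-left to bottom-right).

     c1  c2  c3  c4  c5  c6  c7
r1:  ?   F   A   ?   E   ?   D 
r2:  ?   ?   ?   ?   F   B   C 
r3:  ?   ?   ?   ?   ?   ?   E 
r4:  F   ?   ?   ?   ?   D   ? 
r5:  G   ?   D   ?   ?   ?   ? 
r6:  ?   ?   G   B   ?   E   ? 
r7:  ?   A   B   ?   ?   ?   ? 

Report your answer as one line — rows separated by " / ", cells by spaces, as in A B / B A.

Cell (r2,c3): row 2 has {B,C,F}; column 3 has {A,B,D,G} → E.
Cell (r4,c3): row 4 has {D,F}; column 3 has {A,B,D,E,G} → C.
Cell (r3,c3): row 3 has {E}; column 3 has {A,B,C,D,E,G}; the diagonal has {E} → F.
Cell (r7,c7): row 7 has {A,B}; column 7 has {C,D,E}; the diagonal has {E,F} → G.
Cell (r2,c2): row 2 has {B,C,E,F}; column 2 has {A,F}; the diagonal has {E,F,G} → D.
Cell (r4,c4): row 4 has {C,D,F}; column 4 has {B}; the diagonal has {D,E,F,G} → A.
Cell (r4,c7): row 4 has {A,C,D,F}; column 7 has {C,D,E,G} → B.
Cell (r6,c2): row 6 has {B,E,G}; column 2 has {A,D,F} → C.
Cell (r2,c1): row 2 has {B,C,D,E,F}; column 1 has {F,G} → A.
Cell (r2,c4): row 2 has {A,B,C,D,E,F}; column 4 has {A,B} → G.
Cell (r4,c5): row 4 has {A,B,C,D,F}; column 5 has {E,F} → G.
Cell (r6,c1): row 6 has {B,C,E,G}; column 1 has {A,F,G} → D.
Cell (r6,c5): row 6 has {B,C,D,E,G}; column 5 has {E,F,G} → A.
Cell (r6,c7): row 6 has {A,B,C,D,E,G}; column 7 has {B,C,D,E,G} → F.
Cell (r1,c4): row 1 has {A,D,E,F}; column 4 has {A,B,G} → C.
Cell (r1,c6): row 1 has {A,C,D,E,F}; column 6 has {B,D,E} → G.
Cell (r3,c4): row 3 has {E,F}; column 4 has {A,B,C,G} → D.
Cell (r4,c2): row 4 has {A,B,C,D,F,G}; column 2 has {A,C,D,F} → E.
Cell (r5,c2): row 5 has {D,G}; column 2 has {A,C,D,E,F} → B.
Cell (r5,c5): row 5 has {B,D,G}; column 5 has {A,E,F,G}; the diagonal has {A,D,E,F,G} → C.
Cell (r5,c7): row 5 has {B,C,D,G}; column 7 has {B,C,D,E,F,G} → A.
Cell (r7,c5): row 7 has {A,B,G}; column 5 has {A,C,E,F,G} → D.
Cell (r1,c1): row 1 has {A,C,D,E,F,G}; column 1 has {A,D,F,G}; the diagonal has {A,C,D,E,F,G} → B.
Cell (r3,c1): row 3 has {D,E,F}; column 1 has {A,B,D,F,G} → C.
Cell (r3,c2): row 3 has {C,D,E,F}; column 2 has {A,B,C,D,E,F} → G.
Cell (r3,c5): row 3 has {C,D,E,F,G}; column 5 has {A,C,D,E,F,G} → B.
Cell (r3,c6): row 3 has {B,C,D,E,F,G}; column 6 has {B,D,E,G} → A.
Cell (r5,c6): row 5 has {A,B,C,D,G}; column 6 has {A,B,D,E,G} → F.
Cell (r7,c1): row 7 has {A,B,D,G}; column 1 has {A,B,C,D,F,G} → E.
Cell (r7,c4): row 7 has {A,B,D,E,G}; column 4 has {A,B,C,D,G} → F.
Cell (r7,c6): row 7 has {A,B,D,E,F,G}; column 6 has {A,B,D,E,F,G} → C.
Cell (r5,c4): row 5 has {A,B,C,D,F,G}; column 4 has {A,B,C,D,F,G} → E.

B F A C E G D / A D E G F B C / C G F D B A E / F E C A G D B / G B D E C F A / D C G B A E F / E A B F D C G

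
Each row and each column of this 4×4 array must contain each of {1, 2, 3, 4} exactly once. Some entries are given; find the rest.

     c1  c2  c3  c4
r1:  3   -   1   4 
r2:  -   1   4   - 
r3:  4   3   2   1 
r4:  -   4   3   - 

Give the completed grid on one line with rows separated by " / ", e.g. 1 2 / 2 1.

(r1,c2) = 2
(r2,c1) = 2
(r2,c4) = 3
(r4,c1) = 1
(r4,c4) = 2

3 2 1 4 / 2 1 4 3 / 4 3 2 1 / 1 4 3 2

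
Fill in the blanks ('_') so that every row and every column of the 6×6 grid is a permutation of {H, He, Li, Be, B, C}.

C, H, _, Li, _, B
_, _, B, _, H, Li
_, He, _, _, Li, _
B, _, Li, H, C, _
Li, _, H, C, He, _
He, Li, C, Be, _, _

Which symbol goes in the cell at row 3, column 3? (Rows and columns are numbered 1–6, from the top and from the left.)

(r1,c5) = Be
(r2,c1) = Be
(r2,c2) = C
(r2,c4) = He
(r3,c1) = H
(r3,c3) = Be

Be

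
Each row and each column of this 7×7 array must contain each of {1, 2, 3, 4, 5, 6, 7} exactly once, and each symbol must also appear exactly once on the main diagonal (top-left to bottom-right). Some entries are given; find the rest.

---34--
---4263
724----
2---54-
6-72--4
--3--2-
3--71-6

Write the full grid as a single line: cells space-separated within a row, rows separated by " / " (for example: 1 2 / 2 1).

5 6 1 3 4 7 2 / 1 7 5 4 2 6 3 / 7 2 4 5 6 3 1 / 2 3 6 1 5 4 7 / 6 5 7 2 3 1 4 / 4 1 3 6 7 2 5 / 3 4 2 7 1 5 6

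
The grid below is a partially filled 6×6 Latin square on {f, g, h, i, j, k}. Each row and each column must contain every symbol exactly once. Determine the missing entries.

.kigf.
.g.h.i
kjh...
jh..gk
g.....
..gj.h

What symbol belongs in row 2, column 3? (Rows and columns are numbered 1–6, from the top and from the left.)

k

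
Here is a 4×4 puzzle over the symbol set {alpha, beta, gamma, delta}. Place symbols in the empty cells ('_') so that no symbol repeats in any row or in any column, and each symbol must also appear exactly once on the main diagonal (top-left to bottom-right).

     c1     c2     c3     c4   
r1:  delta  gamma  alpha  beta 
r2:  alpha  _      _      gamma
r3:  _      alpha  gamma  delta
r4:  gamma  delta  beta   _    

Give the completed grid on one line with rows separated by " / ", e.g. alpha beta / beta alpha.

At row 2, column 2: row 2 has {alpha,gamma}; column 2 has {alpha,gamma,delta}; the diagonal has {gamma,delta}; that leaves beta.
At row 2, column 3: row 2 has {alpha,beta,gamma}; column 3 has {alpha,beta,gamma}; that leaves delta.
At row 3, column 1: row 3 has {alpha,gamma,delta}; column 1 has {alpha,gamma,delta}; that leaves beta.
At row 4, column 4: row 4 has {beta,gamma,delta}; column 4 has {beta,gamma,delta}; the diagonal has {beta,gamma,delta}; that leaves alpha.

delta gamma alpha beta / alpha beta delta gamma / beta alpha gamma delta / gamma delta beta alpha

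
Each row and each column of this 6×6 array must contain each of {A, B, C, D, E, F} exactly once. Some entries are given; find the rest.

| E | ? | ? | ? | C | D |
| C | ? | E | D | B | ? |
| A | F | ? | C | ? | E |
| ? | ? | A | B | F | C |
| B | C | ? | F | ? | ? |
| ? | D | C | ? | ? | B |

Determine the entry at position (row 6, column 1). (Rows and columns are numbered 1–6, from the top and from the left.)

F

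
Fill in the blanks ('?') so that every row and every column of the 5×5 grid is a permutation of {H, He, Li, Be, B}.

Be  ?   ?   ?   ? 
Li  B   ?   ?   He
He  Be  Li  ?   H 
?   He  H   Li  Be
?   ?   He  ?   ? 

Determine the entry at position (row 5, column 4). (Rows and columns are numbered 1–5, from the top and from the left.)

Be

Cell (r1,c3): row 1 has {Be}; column 3 has {H,He,Li} → B.
Cell (r1,c5): row 1 has {Be,B}; column 5 has {H,He,Be} → Li.
Cell (r2,c3): row 2 has {He,Li,B}; column 3 has {H,He,Li,B} → Be.
Cell (r2,c4): row 2 has {He,Li,Be,B}; column 4 has {Li} → H.
Cell (r3,c4): row 3 has {H,He,Li,Be}; column 4 has {H,Li} → B.
Cell (r4,c1): row 4 has {H,He,Li,Be}; column 1 has {He,Li,Be} → B.
Cell (r5,c1): row 5 has {He}; column 1 has {He,Li,Be,B} → H.
Cell (r5,c2): row 5 has {H,He}; column 2 has {He,Be,B} → Li.
Cell (r5,c4): row 5 has {H,He,Li}; column 4 has {H,Li,B} → Be.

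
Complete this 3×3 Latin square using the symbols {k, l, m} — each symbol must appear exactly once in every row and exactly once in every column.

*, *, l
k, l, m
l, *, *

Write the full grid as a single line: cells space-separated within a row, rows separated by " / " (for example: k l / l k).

(r1,c1) = m
(r1,c2) = k
(r3,c2) = m
(r3,c3) = k

m k l / k l m / l m k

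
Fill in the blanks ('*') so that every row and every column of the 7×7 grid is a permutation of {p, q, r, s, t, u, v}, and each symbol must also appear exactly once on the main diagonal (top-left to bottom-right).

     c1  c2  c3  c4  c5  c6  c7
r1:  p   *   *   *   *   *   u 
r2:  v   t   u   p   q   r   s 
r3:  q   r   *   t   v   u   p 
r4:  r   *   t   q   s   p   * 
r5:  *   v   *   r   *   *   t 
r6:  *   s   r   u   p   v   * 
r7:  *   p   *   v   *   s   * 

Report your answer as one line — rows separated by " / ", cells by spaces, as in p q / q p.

p q v s r t u / v t u p q r s / q r s t v u p / r u t q s p v / s v p r u q t / t s r u p v q / u p q v t s r

(r1,c2): row 1 has {p,u}; column 2 has {p,r,s,t,v}, so it must be q.
(r1,c4): row 1 has {p,q,u}; column 4 has {p,q,r,t,u,v}, so it must be s.
(r1,c6): row 1 has {p,q,s,u}; column 6 has {p,r,s,u,v}, so it must be t.
(r3,c3): row 3 has {p,q,r,t,u,v}; column 3 has {r,t,u}; the diagonal has {p,q,t,v}, so it must be s.
(r4,c2): row 4 has {p,q,r,s,t}; column 2 has {p,q,r,s,t,v}, so it must be u.
(r4,c7): row 4 has {p,q,r,s,t,u}; column 7 has {p,s,t,u}, so it must be v.
(r5,c5): row 5 has {r,t,v}; column 5 has {p,q,s,v}; the diagonal has {p,q,s,t,v}, so it must be u.
(r5,c6): row 5 has {r,t,u,v}; column 6 has {p,r,s,t,u,v}, so it must be q.
(r6,c1): row 6 has {p,r,s,u,v}; column 1 has {p,q,r,v}, so it must be t.
(r6,c7): row 6 has {p,r,s,t,u,v}; column 7 has {p,s,t,u,v}, so it must be q.
(r7,c1): row 7 has {p,s,v}; column 1 has {p,q,r,t,v}, so it must be u.
(r7,c3): row 7 has {p,s,u,v}; column 3 has {r,s,t,u}, so it must be q.
(r7,c7): row 7 has {p,q,s,u,v}; column 7 has {p,q,s,t,u,v}; the diagonal has {p,q,s,t,u,v}, so it must be r.
(r1,c3): row 1 has {p,q,s,t,u}; column 3 has {q,r,s,t,u}, so it must be v.
(r1,c5): row 1 has {p,q,s,t,u,v}; column 5 has {p,q,s,u,v}, so it must be r.
(r5,c1): row 5 has {q,r,t,u,v}; column 1 has {p,q,r,t,u,v}, so it must be s.
(r5,c3): row 5 has {q,r,s,t,u,v}; column 3 has {q,r,s,t,u,v}, so it must be p.
(r7,c5): row 7 has {p,q,r,s,u,v}; column 5 has {p,q,r,s,u,v}, so it must be t.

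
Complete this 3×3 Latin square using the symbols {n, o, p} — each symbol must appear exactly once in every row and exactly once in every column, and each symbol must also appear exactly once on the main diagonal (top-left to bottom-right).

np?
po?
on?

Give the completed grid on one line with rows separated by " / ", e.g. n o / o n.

n p o / p o n / o n p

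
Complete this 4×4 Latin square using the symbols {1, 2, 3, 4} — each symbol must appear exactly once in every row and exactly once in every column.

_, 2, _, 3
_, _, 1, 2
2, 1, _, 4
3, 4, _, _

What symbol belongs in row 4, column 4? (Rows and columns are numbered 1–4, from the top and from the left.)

1

(r1,c3) = 4
(r2,c1) = 4
(r2,c2) = 3
(r3,c3) = 3
(r4,c3) = 2
(r4,c4) = 1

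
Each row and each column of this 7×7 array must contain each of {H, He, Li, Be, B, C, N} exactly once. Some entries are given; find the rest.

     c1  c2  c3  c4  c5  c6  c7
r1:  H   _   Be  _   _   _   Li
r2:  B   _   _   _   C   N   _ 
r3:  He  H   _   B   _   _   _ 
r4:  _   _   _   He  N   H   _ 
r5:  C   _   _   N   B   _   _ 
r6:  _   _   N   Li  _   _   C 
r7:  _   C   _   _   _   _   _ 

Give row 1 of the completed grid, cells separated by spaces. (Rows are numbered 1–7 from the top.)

H N Be C He B Li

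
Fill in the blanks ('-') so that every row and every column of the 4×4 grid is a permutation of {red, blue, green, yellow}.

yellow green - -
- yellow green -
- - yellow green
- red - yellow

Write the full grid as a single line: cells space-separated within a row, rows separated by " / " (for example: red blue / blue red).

yellow green red blue / blue yellow green red / red blue yellow green / green red blue yellow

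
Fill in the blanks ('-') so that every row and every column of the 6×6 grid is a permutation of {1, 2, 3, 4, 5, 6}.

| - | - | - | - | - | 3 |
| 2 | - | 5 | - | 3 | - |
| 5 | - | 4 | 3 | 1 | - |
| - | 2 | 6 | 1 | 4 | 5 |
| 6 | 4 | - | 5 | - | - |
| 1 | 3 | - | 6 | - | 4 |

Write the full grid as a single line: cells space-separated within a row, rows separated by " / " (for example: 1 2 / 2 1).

4 5 1 2 6 3 / 2 1 5 4 3 6 / 5 6 4 3 1 2 / 3 2 6 1 4 5 / 6 4 3 5 2 1 / 1 3 2 6 5 4

(r1,c1) = 4
(r1,c4) = 2
(r2,c4) = 4
(r3,c2) = 6
(r3,c6) = 2
(r4,c1) = 3
(r5,c5) = 2
(r5,c6) = 1
(r6,c3) = 2
(r6,c5) = 5
(r1,c3) = 1
(r1,c5) = 6
(r2,c2) = 1
(r2,c6) = 6
(r5,c3) = 3
(r1,c2) = 5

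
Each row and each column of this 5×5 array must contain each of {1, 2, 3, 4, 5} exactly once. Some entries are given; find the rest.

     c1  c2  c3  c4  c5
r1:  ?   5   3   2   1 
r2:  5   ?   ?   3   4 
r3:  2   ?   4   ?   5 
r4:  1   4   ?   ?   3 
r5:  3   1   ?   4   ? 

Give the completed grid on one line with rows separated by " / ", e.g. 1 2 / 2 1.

(r1,c1) = 4
(r2,c2) = 2
(r2,c3) = 1
(r3,c2) = 3
(r3,c4) = 1
(r4,c4) = 5
(r5,c5) = 2
(r4,c3) = 2
(r5,c3) = 5

4 5 3 2 1 / 5 2 1 3 4 / 2 3 4 1 5 / 1 4 2 5 3 / 3 1 5 4 2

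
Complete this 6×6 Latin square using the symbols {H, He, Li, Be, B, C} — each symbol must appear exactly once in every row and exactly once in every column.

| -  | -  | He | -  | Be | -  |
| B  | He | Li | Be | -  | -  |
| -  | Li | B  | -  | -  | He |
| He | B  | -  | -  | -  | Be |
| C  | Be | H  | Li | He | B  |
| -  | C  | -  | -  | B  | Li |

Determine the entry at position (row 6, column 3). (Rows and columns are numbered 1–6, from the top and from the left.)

(r1,c2): row 1 has {He,Be}; column 2 has {He,Li,Be,B,C}, so it must be H.
(r1,c6): row 1 has {H,He,Be}; column 6 has {He,Li,Be,B}, so it must be C.
(r2,c6): row 2 has {He,Li,Be,B}; column 6 has {He,Li,Be,B,C}, so it must be H.
(r4,c3): row 4 has {He,Be,B}; column 3 has {H,He,Li,B}, so it must be C.
(r4,c4): row 4 has {He,Be,B,C}; column 4 has {Li,Be}, so it must be H.
(r4,c5): row 4 has {H,He,Be,B,C}; column 5 has {He,Be,B}, so it must be Li.
(r6,c3): row 6 has {Li,B,C}; column 3 has {H,He,Li,B,C}, so it must be Be.

Be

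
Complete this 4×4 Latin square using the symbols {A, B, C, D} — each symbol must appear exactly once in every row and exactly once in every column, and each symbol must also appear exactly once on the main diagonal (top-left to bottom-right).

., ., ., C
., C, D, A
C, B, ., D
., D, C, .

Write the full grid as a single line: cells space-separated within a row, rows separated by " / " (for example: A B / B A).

D A B C / B C D A / C B A D / A D C B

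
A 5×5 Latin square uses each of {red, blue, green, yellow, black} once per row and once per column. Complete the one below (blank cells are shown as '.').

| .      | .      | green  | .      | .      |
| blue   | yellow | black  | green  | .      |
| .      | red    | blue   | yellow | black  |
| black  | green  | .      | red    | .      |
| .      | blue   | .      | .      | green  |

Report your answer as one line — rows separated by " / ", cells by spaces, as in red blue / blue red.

At row 1, column 2: row 1 has {green}; column 2 has {red,blue,green,yellow}; that leaves black.
At row 1, column 4: row 1 has {green,black}; column 4 has {red,green,yellow}; that leaves blue.
At row 2, column 5: row 2 has {blue,green,yellow,black}; column 5 has {green,black}; that leaves red.
At row 3, column 1: row 3 has {red,blue,yellow,black}; column 1 has {blue,black}; that leaves green.
At row 4, column 3: row 4 has {red,green,black}; column 3 has {blue,green,black}; that leaves yellow.
At row 4, column 5: row 4 has {red,green,yellow,black}; column 5 has {red,green,black}; that leaves blue.
At row 5, column 3: row 5 has {blue,green}; column 3 has {blue,green,yellow,black}; that leaves red.
At row 5, column 4: row 5 has {red,blue,green}; column 4 has {red,blue,green,yellow}; that leaves black.
At row 1, column 5: row 1 has {blue,green,black}; column 5 has {red,blue,green,black}; that leaves yellow.
At row 5, column 1: row 5 has {red,blue,green,black}; column 1 has {blue,green,black}; that leaves yellow.
At row 1, column 1: row 1 has {blue,green,yellow,black}; column 1 has {blue,green,yellow,black}; that leaves red.

red black green blue yellow / blue yellow black green red / green red blue yellow black / black green yellow red blue / yellow blue red black green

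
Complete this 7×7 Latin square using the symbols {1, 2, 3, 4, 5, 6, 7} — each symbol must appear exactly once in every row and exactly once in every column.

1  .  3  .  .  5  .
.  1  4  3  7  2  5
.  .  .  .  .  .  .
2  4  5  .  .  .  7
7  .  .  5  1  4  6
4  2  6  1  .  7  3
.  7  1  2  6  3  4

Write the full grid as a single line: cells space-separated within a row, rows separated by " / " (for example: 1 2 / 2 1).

1 6 3 7 4 5 2 / 6 1 4 3 7 2 5 / 3 5 7 4 2 6 1 / 2 4 5 6 3 1 7 / 7 3 2 5 1 4 6 / 4 2 6 1 5 7 3 / 5 7 1 2 6 3 4

row 1 has {1,3,5}; column 2 has {1,2,4,7} — only 6 is left for (r1,c2).
row 1 has {1,3,5,6}; column 7 has {3,4,5,6,7} — only 2 is left for (r1,c7).
row 2 has {1,2,3,4,5,7}; column 1 has {1,2,4,7} — only 6 is left for (r2,c1).
row 3 is empty so far; column 7 has {2,3,4,5,6,7} — only 1 is left for (r3,c7).
row 4 has {2,4,5,7}; column 4 has {1,2,3,5} — only 6 is left for (r4,c4).
row 4 has {2,4,5,6,7}; column 5 has {1,6,7} — only 3 is left for (r4,c5).
row 4 has {2,3,4,5,6,7}; column 6 has {2,3,4,5,7} — only 1 is left for (r4,c6).
row 5 has {1,4,5,6,7}; column 2 has {1,2,4,6,7} — only 3 is left for (r5,c2).
row 5 has {1,3,4,5,6,7}; column 3 has {1,3,4,5,6} — only 2 is left for (r5,c3).
row 6 has {1,2,3,4,6,7}; column 5 has {1,3,6,7} — only 5 is left for (r6,c5).
row 7 has {1,2,3,4,6,7}; column 1 has {1,2,4,6,7} — only 5 is left for (r7,c1).
row 1 has {1,2,3,5,6}; column 5 has {1,3,5,6,7} — only 4 is left for (r1,c5).
row 3 has {1}; column 1 has {1,2,4,5,6,7} — only 3 is left for (r3,c1).
row 3 has {1,3}; column 2 has {1,2,3,4,6,7} — only 5 is left for (r3,c2).
row 3 has {1,3,5}; column 3 has {1,2,3,4,5,6} — only 7 is left for (r3,c3).
row 3 has {1,3,5,7}; column 4 has {1,2,3,5,6} — only 4 is left for (r3,c4).
row 3 has {1,3,4,5,7}; column 5 has {1,3,4,5,6,7} — only 2 is left for (r3,c5).
row 3 has {1,2,3,4,5,7}; column 6 has {1,2,3,4,5,7} — only 6 is left for (r3,c6).
row 1 has {1,2,3,4,5,6}; column 4 has {1,2,3,4,5,6} — only 7 is left for (r1,c4).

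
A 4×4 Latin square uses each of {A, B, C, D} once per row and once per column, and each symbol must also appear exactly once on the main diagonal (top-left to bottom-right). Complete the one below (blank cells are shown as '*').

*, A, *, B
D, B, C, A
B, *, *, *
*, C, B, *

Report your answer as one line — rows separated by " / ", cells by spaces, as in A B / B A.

C A D B / D B C A / B D A C / A C B D

Cell (r1,c1): row 1 has {A,B}; column 1 has {B,D}; the diagonal has {B} → C.
Cell (r1,c3): row 1 has {A,B,C}; column 3 has {B,C} → D.
Cell (r3,c2): row 3 has {B}; column 2 has {A,B,C} → D.
Cell (r3,c3): row 3 has {B,D}; column 3 has {B,C,D}; the diagonal has {B,C} → A.
Cell (r3,c4): row 3 has {A,B,D}; column 4 has {A,B} → C.
Cell (r4,c1): row 4 has {B,C}; column 1 has {B,C,D} → A.
Cell (r4,c4): row 4 has {A,B,C}; column 4 has {A,B,C}; the diagonal has {A,B,C} → D.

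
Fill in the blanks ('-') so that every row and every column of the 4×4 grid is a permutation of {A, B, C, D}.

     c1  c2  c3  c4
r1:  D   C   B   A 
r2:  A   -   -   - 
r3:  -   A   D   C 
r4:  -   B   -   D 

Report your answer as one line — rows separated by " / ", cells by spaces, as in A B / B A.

D C B A / A D C B / B A D C / C B A D

(r2,c2) = D
(r2,c3) = C
(r2,c4) = B
(r3,c1) = B
(r4,c1) = C
(r4,c3) = A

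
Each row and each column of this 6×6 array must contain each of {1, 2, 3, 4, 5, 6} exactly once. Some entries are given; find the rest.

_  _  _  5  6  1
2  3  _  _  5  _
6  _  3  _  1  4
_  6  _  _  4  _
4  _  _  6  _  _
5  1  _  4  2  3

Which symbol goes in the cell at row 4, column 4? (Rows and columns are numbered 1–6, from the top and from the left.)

At row 1, column 1: row 1 has {1,5,6}; column 1 has {2,4,5,6}; that leaves 3.
At row 2, column 4: row 2 has {2,3,5}; column 4 has {4,5,6}; that leaves 1.
At row 2, column 6: row 2 has {1,2,3,5}; column 6 has {1,3,4}; that leaves 6.
At row 3, column 4: row 3 has {1,3,4,6}; column 4 has {1,4,5,6}; that leaves 2.
At row 4, column 1: row 4 has {4,6}; column 1 has {2,3,4,5,6}; that leaves 1.
At row 4, column 4: row 4 has {1,4,6}; column 4 has {1,2,4,5,6}; that leaves 3.

3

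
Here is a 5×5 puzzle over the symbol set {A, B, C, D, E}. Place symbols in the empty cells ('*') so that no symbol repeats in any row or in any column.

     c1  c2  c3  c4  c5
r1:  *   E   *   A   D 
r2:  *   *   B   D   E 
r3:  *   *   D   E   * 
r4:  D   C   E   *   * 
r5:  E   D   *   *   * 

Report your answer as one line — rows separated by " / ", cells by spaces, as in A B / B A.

B E C A D / C A B D E / A B D E C / D C E B A / E D A C B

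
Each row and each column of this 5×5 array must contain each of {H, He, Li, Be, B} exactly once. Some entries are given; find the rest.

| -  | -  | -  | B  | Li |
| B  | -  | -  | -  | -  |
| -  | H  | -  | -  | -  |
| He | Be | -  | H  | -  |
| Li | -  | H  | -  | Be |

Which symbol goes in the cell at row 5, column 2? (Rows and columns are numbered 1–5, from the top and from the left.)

B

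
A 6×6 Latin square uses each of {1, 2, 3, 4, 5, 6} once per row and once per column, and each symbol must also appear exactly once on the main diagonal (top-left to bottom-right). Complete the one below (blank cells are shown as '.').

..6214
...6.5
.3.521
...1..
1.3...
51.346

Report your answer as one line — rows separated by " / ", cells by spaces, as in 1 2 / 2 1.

3 5 6 2 1 4 / 4 2 1 6 3 5 / 6 3 4 5 2 1 / 2 4 5 1 6 3 / 1 6 3 4 5 2 / 5 1 2 3 4 6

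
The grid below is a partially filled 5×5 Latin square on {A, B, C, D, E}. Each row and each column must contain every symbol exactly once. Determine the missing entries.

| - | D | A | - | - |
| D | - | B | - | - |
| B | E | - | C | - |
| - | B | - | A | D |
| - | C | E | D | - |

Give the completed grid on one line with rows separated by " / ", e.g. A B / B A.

C D A B E / D A B E C / B E D C A / E B C A D / A C E D B

(r2,c2): row 2 has {B,D}; column 2 has {B,C,D,E}, so it must be A.
(r2,c4): row 2 has {A,B,D}; column 4 has {A,C,D}, so it must be E.
(r2,c5): row 2 has {A,B,D,E}; column 5 has {D}, so it must be C.
(r3,c3): row 3 has {B,C,E}; column 3 has {A,B,E}, so it must be D.
(r3,c5): row 3 has {B,C,D,E}; column 5 has {C,D}, so it must be A.
(r4,c3): row 4 has {A,B,D}; column 3 has {A,B,D,E}, so it must be C.
(r5,c1): row 5 has {C,D,E}; column 1 has {B,D}, so it must be A.
(r5,c5): row 5 has {A,C,D,E}; column 5 has {A,C,D}, so it must be B.
(r1,c4): row 1 has {A,D}; column 4 has {A,C,D,E}, so it must be B.
(r1,c5): row 1 has {A,B,D}; column 5 has {A,B,C,D}, so it must be E.
(r4,c1): row 4 has {A,B,C,D}; column 1 has {A,B,D}, so it must be E.
(r1,c1): row 1 has {A,B,D,E}; column 1 has {A,B,D,E}, so it must be C.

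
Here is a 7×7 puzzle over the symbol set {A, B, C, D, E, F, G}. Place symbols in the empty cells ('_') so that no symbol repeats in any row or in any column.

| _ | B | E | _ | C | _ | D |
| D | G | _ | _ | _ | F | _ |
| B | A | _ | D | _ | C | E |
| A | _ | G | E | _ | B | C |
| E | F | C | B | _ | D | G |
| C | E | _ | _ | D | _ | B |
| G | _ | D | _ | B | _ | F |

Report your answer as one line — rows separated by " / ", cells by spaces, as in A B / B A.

F B E G C A D / D G B C E F A / B A F D G C E / A D G E F B C / E F C B A D G / C E A F D G B / G C D A B E F

At row 1, column 1: row 1 has {B,C,D,E}; column 1 has {A,B,C,D,E,G}; that leaves F.
At row 2, column 7: row 2 has {D,F,G}; column 7 has {B,C,D,E,F,G}; that leaves A.
At row 3, column 3: row 3 has {A,B,C,D,E}; column 3 has {C,D,E,G}; that leaves F.
At row 3, column 5: row 3 has {A,B,C,D,E,F}; column 5 has {B,C,D}; that leaves G.
At row 4, column 2: row 4 has {A,B,C,E,G}; column 2 has {A,B,E,F,G}; that leaves D.
At row 4, column 5: row 4 has {A,B,C,D,E,G}; column 5 has {B,C,D,G}; that leaves F.
At row 5, column 5: row 5 has {B,C,D,E,F,G}; column 5 has {B,C,D,F,G}; that leaves A.
At row 6, column 3: row 6 has {B,C,D,E}; column 3 has {C,D,E,F,G}; that leaves A.
At row 6, column 6: row 6 has {A,B,C,D,E}; column 6 has {B,C,D,F}; that leaves G.
At row 7, column 2: row 7 has {B,D,F,G}; column 2 has {A,B,D,E,F,G}; that leaves C.
At row 7, column 4: row 7 has {B,C,D,F,G}; column 4 has {B,D,E}; that leaves A.
At row 7, column 6: row 7 has {A,B,C,D,F,G}; column 6 has {B,C,D,F,G}; that leaves E.
At row 1, column 4: row 1 has {B,C,D,E,F}; column 4 has {A,B,D,E}; that leaves G.
At row 1, column 6: row 1 has {B,C,D,E,F,G}; column 6 has {B,C,D,E,F,G}; that leaves A.
At row 2, column 3: row 2 has {A,D,F,G}; column 3 has {A,C,D,E,F,G}; that leaves B.
At row 2, column 4: row 2 has {A,B,D,F,G}; column 4 has {A,B,D,E,G}; that leaves C.
At row 2, column 5: row 2 has {A,B,C,D,F,G}; column 5 has {A,B,C,D,F,G}; that leaves E.
At row 6, column 4: row 6 has {A,B,C,D,E,G}; column 4 has {A,B,C,D,E,G}; that leaves F.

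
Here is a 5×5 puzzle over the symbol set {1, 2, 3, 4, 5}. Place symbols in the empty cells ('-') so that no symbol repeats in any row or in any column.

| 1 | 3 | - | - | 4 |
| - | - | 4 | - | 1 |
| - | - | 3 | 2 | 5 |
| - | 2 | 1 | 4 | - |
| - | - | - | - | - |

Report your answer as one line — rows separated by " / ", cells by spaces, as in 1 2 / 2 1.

1 3 2 5 4 / 2 5 4 3 1 / 4 1 3 2 5 / 5 2 1 4 3 / 3 4 5 1 2

(r1,c4): row 1 has {1,3,4}; column 4 has {2,4}, so it must be 5.
(r2,c2): row 2 has {1,4}; column 2 has {2,3}, so it must be 5.
(r2,c4): row 2 has {1,4,5}; column 4 has {2,4,5}, so it must be 3.
(r3,c1): row 3 has {2,3,5}; column 1 has {1}, so it must be 4.
(r3,c2): row 3 has {2,3,4,5}; column 2 has {2,3,5}, so it must be 1.
(r4,c5): row 4 has {1,2,4}; column 5 has {1,4,5}, so it must be 3.
(r5,c2): row 5 is empty so far; column 2 has {1,2,3,5}, so it must be 4.
(r5,c4): row 5 has {4}; column 4 has {2,3,4,5}, so it must be 1.
(r5,c5): row 5 has {1,4}; column 5 has {1,3,4,5}, so it must be 2.
(r1,c3): row 1 has {1,3,4,5}; column 3 has {1,3,4}, so it must be 2.
(r2,c1): row 2 has {1,3,4,5}; column 1 has {1,4}, so it must be 2.
(r4,c1): row 4 has {1,2,3,4}; column 1 has {1,2,4}, so it must be 5.
(r5,c1): row 5 has {1,2,4}; column 1 has {1,2,4,5}, so it must be 3.
(r5,c3): row 5 has {1,2,3,4}; column 3 has {1,2,3,4}, so it must be 5.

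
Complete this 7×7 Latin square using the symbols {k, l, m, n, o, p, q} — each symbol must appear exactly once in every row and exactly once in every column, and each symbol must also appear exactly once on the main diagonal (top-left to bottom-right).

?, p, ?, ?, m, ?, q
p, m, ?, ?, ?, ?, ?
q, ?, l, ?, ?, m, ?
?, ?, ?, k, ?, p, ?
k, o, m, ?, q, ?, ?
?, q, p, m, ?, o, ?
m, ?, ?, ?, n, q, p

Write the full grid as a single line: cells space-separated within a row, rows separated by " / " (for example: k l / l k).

Cell (r1,c1): row 1 has {m,p,q}; column 1 has {k,m,p,q}; the diagonal has {k,l,m,o,p,q} → n.
Cell (r6,c1): row 6 has {m,o,p,q}; column 1 has {k,m,n,p,q} → l.
Cell (r6,c5): row 6 has {l,m,o,p,q}; column 5 has {m,n,q} → k.
Cell (r6,c7): row 6 has {k,l,m,o,p,q}; column 7 has {p,q} → n.
Cell (r4,c1): row 4 has {k,p}; column 1 has {k,l,m,n,p,q} → o.
Cell (r4,c5): row 4 has {k,o,p}; column 5 has {k,m,n,q} → l.
Cell (r4,c7): row 4 has {k,l,o,p}; column 7 has {n,p,q} → m.
Cell (r5,c7): row 5 has {k,m,o,q}; column 7 has {m,n,p,q} → l.
Cell (r2,c5): row 2 has {m,p}; column 5 has {k,l,m,n,q} → o.
Cell (r2,c7): row 2 has {m,o,p}; column 7 has {l,m,n,p,q} → k.
Cell (r3,c5): row 3 has {l,m,q}; column 5 has {k,l,m,n,o,q} → p.
Cell (r3,c7): row 3 has {l,m,p,q}; column 7 has {k,l,m,n,p,q} → o.
Cell (r4,c2): row 4 has {k,l,m,o,p}; column 2 has {m,o,p,q} → n.
Cell (r4,c3): row 4 has {k,l,m,n,o,p}; column 3 has {l,m,p} → q.
Cell (r5,c6): row 5 has {k,l,m,o,q}; column 6 has {m,o,p,q} → n.
Cell (r2,c3): row 2 has {k,m,o,p}; column 3 has {l,m,p,q} → n.
Cell (r2,c6): row 2 has {k,m,n,o,p}; column 6 has {m,n,o,p,q} → l.
Cell (r3,c2): row 3 has {l,m,o,p,q}; column 2 has {m,n,o,p,q} → k.
Cell (r3,c4): row 3 has {k,l,m,o,p,q}; column 4 has {k,m} → n.
Cell (r5,c4): row 5 has {k,l,m,n,o,q}; column 4 has {k,m,n} → p.
Cell (r7,c2): row 7 has {m,n,p,q}; column 2 has {k,m,n,o,p,q} → l.
Cell (r7,c4): row 7 has {l,m,n,p,q}; column 4 has {k,m,n,p} → o.
Cell (r1,c4): row 1 has {m,n,p,q}; column 4 has {k,m,n,o,p} → l.
Cell (r1,c6): row 1 has {l,m,n,p,q}; column 6 has {l,m,n,o,p,q} → k.
Cell (r2,c4): row 2 has {k,l,m,n,o,p}; column 4 has {k,l,m,n,o,p} → q.
Cell (r7,c3): row 7 has {l,m,n,o,p,q}; column 3 has {l,m,n,p,q} → k.
Cell (r1,c3): row 1 has {k,l,m,n,p,q}; column 3 has {k,l,m,n,p,q} → o.

n p o l m k q / p m n q o l k / q k l n p m o / o n q k l p m / k o m p q n l / l q p m k o n / m l k o n q p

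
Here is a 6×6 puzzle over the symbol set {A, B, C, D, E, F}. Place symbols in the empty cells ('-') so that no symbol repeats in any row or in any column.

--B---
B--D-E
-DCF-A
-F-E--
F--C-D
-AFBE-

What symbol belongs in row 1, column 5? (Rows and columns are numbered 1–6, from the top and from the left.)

D

(r1,c4): row 1 has {B}; column 4 has {B,C,D,E,F}, so it must be A.
(r2,c2): row 2 has {B,D,E}; column 2 has {A,D,F}, so it must be C.
(r2,c3): row 2 has {B,C,D,E}; column 3 has {B,C,F}, so it must be A.
(r2,c5): row 2 has {A,B,C,D,E}; column 5 has {E}, so it must be F.
(r3,c1): row 3 has {A,C,D,F}; column 1 has {B,F}, so it must be E.
(r3,c5): row 3 has {A,C,D,E,F}; column 5 has {E,F}, so it must be B.
(r4,c3): row 4 has {E,F}; column 3 has {A,B,C,F}, so it must be D.
(r5,c3): row 5 has {C,D,F}; column 3 has {A,B,C,D,F}, so it must be E.
(r5,c5): row 5 has {C,D,E,F}; column 5 has {B,E,F}, so it must be A.
(r6,c6): row 6 has {A,B,E,F}; column 6 has {A,D,E}, so it must be C.
(r1,c2): row 1 has {A,B}; column 2 has {A,C,D,F}, so it must be E.
(r1,c6): row 1 has {A,B,E}; column 6 has {A,C,D,E}, so it must be F.
(r4,c5): row 4 has {D,E,F}; column 5 has {A,B,E,F}, so it must be C.
(r4,c6): row 4 has {C,D,E,F}; column 6 has {A,C,D,E,F}, so it must be B.
(r5,c2): row 5 has {A,C,D,E,F}; column 2 has {A,C,D,E,F}, so it must be B.
(r6,c1): row 6 has {A,B,C,E,F}; column 1 has {B,E,F}, so it must be D.
(r1,c1): row 1 has {A,B,E,F}; column 1 has {B,D,E,F}, so it must be C.
(r1,c5): row 1 has {A,B,C,E,F}; column 5 has {A,B,C,E,F}, so it must be D.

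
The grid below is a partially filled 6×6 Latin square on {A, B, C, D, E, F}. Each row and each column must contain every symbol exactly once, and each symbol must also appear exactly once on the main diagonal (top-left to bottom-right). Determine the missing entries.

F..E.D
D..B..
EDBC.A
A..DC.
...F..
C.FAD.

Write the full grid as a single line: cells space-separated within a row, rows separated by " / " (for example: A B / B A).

F A C E B D / D C A B E F / E D B C F A / A F E D C B / B E D F A C / C B F A D E

At row 3, column 5: row 3 has {A,B,C,D,E}; column 5 has {C,D}; that leaves F.
At row 4, column 3: row 4 has {A,C,D}; column 3 has {B,F}; that leaves E.
At row 5, column 1: row 5 has {F}; column 1 has {A,C,D,E,F}; that leaves B.
At row 6, column 6: row 6 has {A,C,D,F}; column 6 has {A,D}; the diagonal has {B,D,F}; that leaves E.
At row 5, column 5: row 5 has {B,F}; column 5 has {C,D,F}; the diagonal has {B,D,E,F}; that leaves A.
At row 5, column 6: row 5 has {A,B,F}; column 6 has {A,D,E}; that leaves C.
At row 6, column 2: row 6 has {A,C,D,E,F}; column 2 has {D}; that leaves B.
At row 1, column 5: row 1 has {D,E,F}; column 5 has {A,C,D,F}; that leaves B.
At row 2, column 2: row 2 has {B,D}; column 2 has {B,D}; the diagonal has {A,B,D,E,F}; that leaves C.
At row 2, column 3: row 2 has {B,C,D}; column 3 has {B,E,F}; that leaves A.
At row 2, column 5: row 2 has {A,B,C,D}; column 5 has {A,B,C,D,F}; that leaves E.
At row 2, column 6: row 2 has {A,B,C,D,E}; column 6 has {A,C,D,E}; that leaves F.
At row 4, column 2: row 4 has {A,C,D,E}; column 2 has {B,C,D}; that leaves F.
At row 4, column 6: row 4 has {A,C,D,E,F}; column 6 has {A,C,D,E,F}; that leaves B.
At row 5, column 2: row 5 has {A,B,C,F}; column 2 has {B,C,D,F}; that leaves E.
At row 5, column 3: row 5 has {A,B,C,E,F}; column 3 has {A,B,E,F}; that leaves D.
At row 1, column 2: row 1 has {B,D,E,F}; column 2 has {B,C,D,E,F}; that leaves A.
At row 1, column 3: row 1 has {A,B,D,E,F}; column 3 has {A,B,D,E,F}; that leaves C.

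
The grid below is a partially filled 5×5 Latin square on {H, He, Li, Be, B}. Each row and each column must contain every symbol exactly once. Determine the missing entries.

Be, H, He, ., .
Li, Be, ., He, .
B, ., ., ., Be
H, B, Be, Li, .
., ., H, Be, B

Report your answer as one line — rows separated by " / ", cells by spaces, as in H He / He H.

Be H He B Li / Li Be B He H / B He Li H Be / H B Be Li He / He Li H Be B

(r1,c4) = B
(r1,c5) = Li
(r2,c3) = B
(r2,c5) = H
(r3,c3) = Li
(r3,c4) = H
(r4,c5) = He
(r5,c1) = He
(r5,c2) = Li
(r3,c2) = He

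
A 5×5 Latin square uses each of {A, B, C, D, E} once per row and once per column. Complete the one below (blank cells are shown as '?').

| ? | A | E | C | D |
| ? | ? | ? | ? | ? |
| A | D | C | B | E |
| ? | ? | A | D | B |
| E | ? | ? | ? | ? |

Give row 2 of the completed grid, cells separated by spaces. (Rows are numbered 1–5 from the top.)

D C B E A

(r1,c1) = B
(r4,c1) = C
(r4,c2) = E
(r5,c4) = A
(r5,c5) = C
(r2,c1) = D
(r2,c3) = B
(r2,c4) = E
(r2,c5) = A
(r5,c2) = B
(r5,c3) = D
(r2,c2) = C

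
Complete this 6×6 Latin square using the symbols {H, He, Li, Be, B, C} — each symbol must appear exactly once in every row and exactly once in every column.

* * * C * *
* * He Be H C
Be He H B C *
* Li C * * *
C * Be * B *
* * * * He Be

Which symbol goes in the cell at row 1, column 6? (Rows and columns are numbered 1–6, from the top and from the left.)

H

row 2 has {H,He,Be,C}; column 2 has {He,Li} — only B is left for (r2,c2).
row 3 has {H,He,Be,B,C}; column 6 has {Be,C} — only Li is left for (r3,c6).
row 4 has {Li,C}; column 5 has {H,He,B,C} — only Be is left for (r4,c5).
row 5 has {Be,B,C}; column 2 has {He,Li,B} — only H is left for (r5,c2).
row 5 has {H,Be,B,C}; column 6 has {Li,Be,C} — only He is left for (r5,c6).
row 6 has {He,Be}; column 2 has {H,He,Li,B} — only C is left for (r6,c2).
row 1 has {C}; column 2 has {H,He,Li,B,C} — only Be is left for (r1,c2).
row 1 has {Be,C}; column 5 has {H,He,Be,B,C} — only Li is left for (r1,c5).
row 2 has {H,He,Be,B,C}; column 1 has {Be,C} — only Li is left for (r2,c1).
row 5 has {H,He,Be,B,C}; column 4 has {Be,B,C} — only Li is left for (r5,c4).
row 6 has {He,Be,C}; column 4 has {Li,Be,B,C} — only H is left for (r6,c4).
row 1 has {Li,Be,C}; column 3 has {H,He,Be,C} — only B is left for (r1,c3).
row 1 has {Li,Be,B,C}; column 6 has {He,Li,Be,C} — only H is left for (r1,c6).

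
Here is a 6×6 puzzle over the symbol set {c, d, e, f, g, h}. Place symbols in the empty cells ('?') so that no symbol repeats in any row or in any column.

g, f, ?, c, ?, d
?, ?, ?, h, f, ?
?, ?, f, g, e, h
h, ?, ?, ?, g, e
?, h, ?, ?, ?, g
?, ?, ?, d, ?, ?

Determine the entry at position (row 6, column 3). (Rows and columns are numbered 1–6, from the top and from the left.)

(r1,c5) = h
(r2,c6) = c
(r4,c4) = f
(r5,c4) = e
(r6,c5) = c
(r6,c6) = f
(r1,c3) = e
(r5,c5) = d
(r6,c1) = e
(r6,c2) = g
(r6,c3) = h

h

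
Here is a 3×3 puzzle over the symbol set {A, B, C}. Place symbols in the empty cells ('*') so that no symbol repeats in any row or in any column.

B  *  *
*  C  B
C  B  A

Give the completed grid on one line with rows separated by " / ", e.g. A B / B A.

B A C / A C B / C B A

Cell (r1,c2): row 1 has {B}; column 2 has {B,C} → A.
Cell (r1,c3): row 1 has {A,B}; column 3 has {A,B} → C.
Cell (r2,c1): row 2 has {B,C}; column 1 has {B,C} → A.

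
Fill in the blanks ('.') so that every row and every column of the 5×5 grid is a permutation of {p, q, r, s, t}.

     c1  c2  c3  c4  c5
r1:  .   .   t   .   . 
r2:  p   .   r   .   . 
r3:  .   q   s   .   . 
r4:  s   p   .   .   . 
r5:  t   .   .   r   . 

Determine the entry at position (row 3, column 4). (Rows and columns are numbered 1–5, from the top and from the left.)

Cell (r3,c1): row 3 has {q,s}; column 1 has {p,s,t} → r.
Cell (r4,c3): row 4 has {p,s}; column 3 has {r,s,t} → q.
Cell (r4,c4): row 4 has {p,q,s}; column 4 has {r} → t.
Cell (r4,c5): row 4 has {p,q,s,t}; column 5 is empty so far → r.
Cell (r5,c2): row 5 has {r,t}; column 2 has {p,q} → s.
Cell (r5,c3): row 5 has {r,s,t}; column 3 has {q,r,s,t} → p.
Cell (r5,c5): row 5 has {p,r,s,t}; column 5 has {r} → q.
Cell (r1,c1): row 1 has {t}; column 1 has {p,r,s,t} → q.
Cell (r1,c2): row 1 has {q,t}; column 2 has {p,q,s} → r.
Cell (r2,c2): row 2 has {p,r}; column 2 has {p,q,r,s} → t.
Cell (r2,c5): row 2 has {p,r,t}; column 5 has {q,r} → s.
Cell (r3,c4): row 3 has {q,r,s}; column 4 has {r,t} → p.

p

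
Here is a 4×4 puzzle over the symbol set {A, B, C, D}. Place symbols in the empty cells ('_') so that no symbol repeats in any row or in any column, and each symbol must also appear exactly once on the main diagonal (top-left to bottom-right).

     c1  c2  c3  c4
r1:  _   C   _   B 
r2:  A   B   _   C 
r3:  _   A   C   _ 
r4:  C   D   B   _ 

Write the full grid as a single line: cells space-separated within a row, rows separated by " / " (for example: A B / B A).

D C A B / A B D C / B A C D / C D B A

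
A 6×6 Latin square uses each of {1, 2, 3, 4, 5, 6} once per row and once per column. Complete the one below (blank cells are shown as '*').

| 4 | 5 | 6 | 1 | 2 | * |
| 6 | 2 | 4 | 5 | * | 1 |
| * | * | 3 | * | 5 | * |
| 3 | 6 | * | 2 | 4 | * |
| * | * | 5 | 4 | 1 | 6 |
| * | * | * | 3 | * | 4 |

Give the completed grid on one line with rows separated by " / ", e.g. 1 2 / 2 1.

4 5 6 1 2 3 / 6 2 4 5 3 1 / 1 4 3 6 5 2 / 3 6 1 2 4 5 / 2 3 5 4 1 6 / 5 1 2 3 6 4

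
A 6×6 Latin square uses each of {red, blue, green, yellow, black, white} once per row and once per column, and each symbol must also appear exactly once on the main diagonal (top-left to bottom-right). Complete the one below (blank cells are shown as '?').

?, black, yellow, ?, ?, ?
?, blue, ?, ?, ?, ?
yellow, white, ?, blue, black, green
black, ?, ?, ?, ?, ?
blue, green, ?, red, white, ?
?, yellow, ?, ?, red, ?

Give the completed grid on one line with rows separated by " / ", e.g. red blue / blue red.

green black yellow white blue red / red blue green black yellow white / yellow white red blue black green / black red white yellow green blue / blue green black red white yellow / white yellow blue green red black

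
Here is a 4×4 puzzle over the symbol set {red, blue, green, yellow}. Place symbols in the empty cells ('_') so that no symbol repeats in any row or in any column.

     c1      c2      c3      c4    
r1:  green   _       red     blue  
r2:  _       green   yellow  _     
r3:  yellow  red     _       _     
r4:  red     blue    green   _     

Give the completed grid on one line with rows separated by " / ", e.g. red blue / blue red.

green yellow red blue / blue green yellow red / yellow red blue green / red blue green yellow

At row 1, column 2: row 1 has {red,blue,green}; column 2 has {red,blue,green}; that leaves yellow.
At row 2, column 1: row 2 has {green,yellow}; column 1 has {red,green,yellow}; that leaves blue.
At row 2, column 4: row 2 has {blue,green,yellow}; column 4 has {blue}; that leaves red.
At row 3, column 3: row 3 has {red,yellow}; column 3 has {red,green,yellow}; that leaves blue.
At row 3, column 4: row 3 has {red,blue,yellow}; column 4 has {red,blue}; that leaves green.
At row 4, column 4: row 4 has {red,blue,green}; column 4 has {red,blue,green}; that leaves yellow.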